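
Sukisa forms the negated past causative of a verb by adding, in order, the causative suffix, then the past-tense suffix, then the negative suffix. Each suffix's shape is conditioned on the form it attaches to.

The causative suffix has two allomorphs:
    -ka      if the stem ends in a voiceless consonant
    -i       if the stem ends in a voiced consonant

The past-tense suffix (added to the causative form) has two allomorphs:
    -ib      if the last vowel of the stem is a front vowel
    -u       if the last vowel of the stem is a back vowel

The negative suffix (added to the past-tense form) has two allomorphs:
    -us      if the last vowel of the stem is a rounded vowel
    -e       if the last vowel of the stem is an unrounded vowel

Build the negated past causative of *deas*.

*deas* — final consonant /s/ (voiceless) → -ka → *deaska*.
Since the last vowel of the causative form *deaska* is /a/ (a back vowel), it takes -u, giving *deaskau*.
Since the last vowel of the past-tense form *deaskau* is /u/ (a rounded vowel), it takes -us, giving *deaskauus*.

deaskauus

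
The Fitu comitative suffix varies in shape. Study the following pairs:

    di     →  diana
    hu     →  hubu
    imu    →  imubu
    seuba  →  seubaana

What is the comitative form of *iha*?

The alternation tracks the last vowel of the stem — -bu when the last vowel of the stem is a rounded vowel (*hu*, *imu*); -ana when the last vowel of the stem is an unrounded vowel (*di*, *seuba*).
*iha*: last vowel = /a/, an unrounded vowel → -ana → *ihaana*.

ihaana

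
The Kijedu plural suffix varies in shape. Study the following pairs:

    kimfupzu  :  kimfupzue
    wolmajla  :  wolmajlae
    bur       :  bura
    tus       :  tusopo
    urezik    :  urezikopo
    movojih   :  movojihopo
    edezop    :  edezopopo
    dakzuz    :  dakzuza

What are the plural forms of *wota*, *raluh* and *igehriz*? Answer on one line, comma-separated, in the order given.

The alternation tracks the final sound of the stem — -opo when the stem ends in a voiceless consonant (*tus*, *urezik*, *movojih*, *edezop*); -a when the stem ends in a voiced consonant (*bur*, *dakzuz*); -e when the stem ends in a vowel (*kimfupzu*, *wolmajla*).
*wota* — final sound /a/ (a vowel) → -e → *wotae*.
The final sound of *raluh* is /h/, which is a voiceless consonant, so the suffix is -opo, giving *raluhopo*.
*igehriz* — final sound /z/ (a voiced consonant) → -a → *igehriza*.

wotae, raluhopo, igehriza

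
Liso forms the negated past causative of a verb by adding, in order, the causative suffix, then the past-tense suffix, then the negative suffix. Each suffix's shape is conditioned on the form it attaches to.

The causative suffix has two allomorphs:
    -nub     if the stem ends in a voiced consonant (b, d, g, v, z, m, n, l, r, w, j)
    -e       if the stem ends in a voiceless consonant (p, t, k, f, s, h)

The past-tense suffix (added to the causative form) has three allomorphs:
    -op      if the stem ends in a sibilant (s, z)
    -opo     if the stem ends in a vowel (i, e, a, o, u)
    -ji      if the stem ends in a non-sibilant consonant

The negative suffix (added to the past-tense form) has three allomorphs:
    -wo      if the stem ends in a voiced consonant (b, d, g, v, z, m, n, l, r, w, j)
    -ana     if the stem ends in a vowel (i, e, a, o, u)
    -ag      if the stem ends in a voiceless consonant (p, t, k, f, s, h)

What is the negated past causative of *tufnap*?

tufnapeopoana

Since the final consonant of *tufnap* is /p/ (voiceless), it takes -e, giving *tufnape*.
Since the final sound of the causative form *tufnape* is /e/ (a vowel), it takes -opo, giving *tufnapeopo*.
Since the final sound of the past-tense form *tufnapeopo* is /o/ (a vowel), it takes -ana, giving *tufnapeopoana*.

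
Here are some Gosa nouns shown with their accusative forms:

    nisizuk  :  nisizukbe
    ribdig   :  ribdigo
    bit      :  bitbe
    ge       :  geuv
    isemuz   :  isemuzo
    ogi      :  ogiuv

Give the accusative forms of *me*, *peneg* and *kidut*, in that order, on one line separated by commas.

Looking at the final sound of each stem: -be when the stem ends in a voiceless consonant (*nisizuk*, *bit*); -o when the stem ends in a voiced consonant (*ribdig*, *isemuz*); -uv when the stem ends in a vowel (*ge*, *ogi*).
*me* — final sound /e/ (a vowel) → -uv → *meuv*.
*peneg* — final sound /g/ (a voiced consonant) → -o → *penego*.
*kidut* — final sound /t/ (a voiceless consonant) → -be → *kidutbe*.

meuv, penego, kidutbe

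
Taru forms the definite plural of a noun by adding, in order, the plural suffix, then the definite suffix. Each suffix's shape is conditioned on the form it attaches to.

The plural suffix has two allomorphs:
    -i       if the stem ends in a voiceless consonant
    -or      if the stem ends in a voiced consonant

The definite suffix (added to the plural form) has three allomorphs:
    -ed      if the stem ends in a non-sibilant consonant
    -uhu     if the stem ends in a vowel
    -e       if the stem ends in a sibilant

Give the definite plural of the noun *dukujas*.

Since the final consonant of *dukujas* is /s/ (voiceless), it takes -i, giving *dukujasi*.
The plural form *dukujasi*: final sound = /i/, a vowel → -uhu → *dukujasiuhu*.

dukujasiuhu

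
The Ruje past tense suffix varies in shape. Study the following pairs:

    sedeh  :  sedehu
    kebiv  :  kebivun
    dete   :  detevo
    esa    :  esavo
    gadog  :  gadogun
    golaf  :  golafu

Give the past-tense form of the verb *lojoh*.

lojohu

The alternation tracks the final sound of the stem — -u when the stem ends in a voiceless consonant (*sedeh*, *golaf*); -un when the stem ends in a voiced consonant (*kebiv*, *gadog*); -vo when the stem ends in a vowel (*dete*, *esa*).
The final sound of *lojoh* is /h/, which is a voiceless consonant, so the suffix is -u, giving *lojohu*.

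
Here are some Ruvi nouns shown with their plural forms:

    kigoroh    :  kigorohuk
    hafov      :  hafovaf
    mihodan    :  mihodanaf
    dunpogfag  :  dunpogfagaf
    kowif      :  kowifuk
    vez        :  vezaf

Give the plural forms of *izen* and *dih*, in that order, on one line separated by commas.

The alternation tracks the final consonant of the stem — -uk when the stem ends in a voiceless consonant (*kigoroh*, *kowif*); -af when the stem ends in a voiced consonant (*hafov*, *mihodan*, *dunpogfag*, *vez*).
*izen* — final consonant /n/ (voiced) → -af → *izenaf*.
The final consonant of *dih* is /h/, which is voiceless, so the suffix is -uk, giving *dihuk*.

izenaf, dihuk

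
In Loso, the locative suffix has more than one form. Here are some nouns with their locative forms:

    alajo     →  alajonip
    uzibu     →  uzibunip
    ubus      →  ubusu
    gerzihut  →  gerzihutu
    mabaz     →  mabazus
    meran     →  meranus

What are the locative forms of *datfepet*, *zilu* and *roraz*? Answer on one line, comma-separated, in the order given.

The alternation tracks the final sound of the stem — -u when the stem ends in a voiceless consonant (*ubus*, *gerzihut*); -us when the stem ends in a voiced consonant (*mabaz*, *meran*); -nip when the stem ends in a vowel (*alajo*, *uzibu*).
*datfepet* — final sound /t/ (a voiceless consonant) → -u → *datfepetu*.
*zilu* — final sound /u/ (a vowel) → -nip → *zilunip*.
*roraz* — final sound /z/ (a voiced consonant) → -us → *rorazus*.

datfepetu, zilunip, rorazus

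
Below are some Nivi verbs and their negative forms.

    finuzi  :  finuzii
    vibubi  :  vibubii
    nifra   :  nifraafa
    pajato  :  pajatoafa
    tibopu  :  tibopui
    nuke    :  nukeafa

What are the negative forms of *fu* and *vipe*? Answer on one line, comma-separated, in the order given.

fui, vipeafa

The pattern is height harmony: -i when the last vowel of the stem is a high vowel (*finuzi*, *vibubi*, *tibopu*); -afa when the last vowel of the stem is a non-high vowel (*nifra*, *pajato*, *nuke*).
The last vowel of *fu* is /u/, which is a high vowel, so the suffix is -i, giving *fui*.
The last vowel of *vipe* is /e/, which is a non-high vowel, so the suffix is -afa, giving *vipeafa*.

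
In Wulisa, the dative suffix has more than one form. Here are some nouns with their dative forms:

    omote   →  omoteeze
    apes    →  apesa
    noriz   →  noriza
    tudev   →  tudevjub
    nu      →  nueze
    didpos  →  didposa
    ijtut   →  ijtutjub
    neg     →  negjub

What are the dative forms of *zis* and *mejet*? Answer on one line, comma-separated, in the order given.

The alternation tracks the final sound of the stem — -a when the stem ends in a sibilant (*apes*, *noriz*, *didpos*); -jub when the stem ends in a non-sibilant consonant (*tudev*, *ijtut*, *neg*); -eze when the stem ends in a vowel (*omote*, *nu*).
*zis* — final sound /s/ (a sibilant) → -a → *zisa*.
The final sound of *mejet* is /t/, which is a non-sibilant consonant, so the suffix is -jub, giving *mejetjub*.

zisa, mejetjub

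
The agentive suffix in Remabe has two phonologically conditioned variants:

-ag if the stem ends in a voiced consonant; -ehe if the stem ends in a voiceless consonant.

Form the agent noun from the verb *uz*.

The final consonant of *uz* is /z/, which is voiced, so the suffix is -ag, giving *uzag*.

uzag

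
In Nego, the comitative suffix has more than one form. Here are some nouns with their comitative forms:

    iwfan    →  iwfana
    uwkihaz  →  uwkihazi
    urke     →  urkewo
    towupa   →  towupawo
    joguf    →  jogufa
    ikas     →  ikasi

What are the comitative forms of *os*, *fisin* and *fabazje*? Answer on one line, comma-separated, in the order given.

The alternation tracks the final sound of the stem — -i when the stem ends in a sibilant (*uwkihaz*, *ikas*); -a when the stem ends in a non-sibilant consonant (*iwfan*, *joguf*); -wo when the stem ends in a vowel (*urke*, *towupa*).
Since the final sound of *os* is /s/ (a sibilant), it takes -i, giving *osi*.
Since the final sound of *fisin* is /n/ (a non-sibilant consonant), it takes -a, giving *fisina*.
*fabazje* — final sound /e/ (a vowel) → -wo → *fabazjewo*.

osi, fisina, fabazjewo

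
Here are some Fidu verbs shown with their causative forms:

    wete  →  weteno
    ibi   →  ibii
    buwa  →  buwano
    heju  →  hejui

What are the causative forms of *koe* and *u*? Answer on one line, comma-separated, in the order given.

The pattern is height harmony: -i when the last vowel of the stem is a high vowel (*ibi*, *heju*); -no when the last vowel of the stem is a non-high vowel (*wete*, *buwa*).
Since the last vowel of *koe* is /e/ (a non-high vowel), it takes -no, giving *koeno*.
*u* — last vowel /u/ (a high vowel) → -i → *ui*.

koeno, ui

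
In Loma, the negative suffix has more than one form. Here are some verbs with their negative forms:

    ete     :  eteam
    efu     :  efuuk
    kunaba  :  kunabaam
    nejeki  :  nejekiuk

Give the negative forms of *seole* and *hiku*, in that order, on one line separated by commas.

seoleam, hikuuk

The alternation tracks the last vowel of the stem — -uk when the last vowel of the stem is a high vowel (*efu*, *nejeki*); -am when the last vowel of the stem is a non-high vowel (*ete*, *kunaba*).
*seole*: last vowel = /e/, a non-high vowel → -am → *seoleam*.
Since the last vowel of *hiku* is /u/ (a high vowel), it takes -uk, giving *hikuuk*.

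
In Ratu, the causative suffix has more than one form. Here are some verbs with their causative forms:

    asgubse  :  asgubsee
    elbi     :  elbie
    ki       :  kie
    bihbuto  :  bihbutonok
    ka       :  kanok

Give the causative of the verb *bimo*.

The pattern is front/back vowel harmony: -e when the last vowel of the stem is a front vowel (*asgubse*, *elbi*, *ki*); -nok when the last vowel of the stem is a back vowel (*bihbuto*, *ka*).
The last vowel of *bimo* is /o/, which is a back vowel, so the suffix is -nok, giving *bimonok*.

bimonok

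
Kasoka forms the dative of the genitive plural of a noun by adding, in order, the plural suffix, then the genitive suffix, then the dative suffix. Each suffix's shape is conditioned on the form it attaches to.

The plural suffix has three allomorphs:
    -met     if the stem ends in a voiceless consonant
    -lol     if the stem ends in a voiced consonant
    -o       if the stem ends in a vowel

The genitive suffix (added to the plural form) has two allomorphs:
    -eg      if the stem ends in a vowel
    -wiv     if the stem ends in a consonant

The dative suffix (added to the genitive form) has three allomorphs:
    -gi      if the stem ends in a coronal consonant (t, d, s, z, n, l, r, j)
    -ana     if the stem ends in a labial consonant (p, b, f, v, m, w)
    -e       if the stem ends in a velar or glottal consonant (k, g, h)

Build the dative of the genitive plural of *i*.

ioege

*i*: final sound = /i/, a vowel → -o → *io*.
The plural form *io* — final sound /o/ (a vowel) → -eg → *ioeg*.
The final consonant of the genitive form *ioeg* is /g/, which is velar/glottal, so the dative suffix is -e, giving *ioege*.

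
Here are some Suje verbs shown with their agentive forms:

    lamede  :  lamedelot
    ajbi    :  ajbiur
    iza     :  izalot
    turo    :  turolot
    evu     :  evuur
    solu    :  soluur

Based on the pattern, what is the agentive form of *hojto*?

hojtolot

The alternation tracks the last vowel of the stem — -ur when the last vowel of the stem is a high vowel (*ajbi*, *evu*, *solu*); -lot when the last vowel of the stem is a non-high vowel (*lamede*, *iza*, *turo*).
*hojto* — last vowel /o/ (a non-high vowel) → -lot → *hojtolot*.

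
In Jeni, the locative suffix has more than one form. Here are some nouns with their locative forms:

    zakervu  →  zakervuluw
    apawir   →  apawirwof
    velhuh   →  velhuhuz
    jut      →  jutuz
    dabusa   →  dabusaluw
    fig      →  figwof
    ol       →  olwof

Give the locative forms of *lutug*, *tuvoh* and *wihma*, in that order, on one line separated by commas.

The suffix is conditioned by the final sound: -uz when the stem ends in a voiceless consonant (*velhuh*, *jut*); -wof when the stem ends in a voiced consonant (*apawir*, *fig*, *ol*); -luw when the stem ends in a vowel (*zakervu*, *dabusa*).
*lutug* — final sound /g/ (a voiced consonant) → -wof → *lutugwof*.
*tuvoh*: final sound = /h/, a voiceless consonant → -uz → *tuvohuz*.
*wihma* — final sound /a/ (a vowel) → -luw → *wihmaluw*.

lutugwof, tuvohuz, wihmaluw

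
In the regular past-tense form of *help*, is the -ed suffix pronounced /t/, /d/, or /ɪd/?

The stem *help* ends in a voiceless consonant other than /t/.
The -ed suffix is realized as /ɪd/ after /t, d/; as /t/ after other voiceless consonants; and as /d/ after other voiced sounds.
So -ed on *help* is pronounced /t/.

/t/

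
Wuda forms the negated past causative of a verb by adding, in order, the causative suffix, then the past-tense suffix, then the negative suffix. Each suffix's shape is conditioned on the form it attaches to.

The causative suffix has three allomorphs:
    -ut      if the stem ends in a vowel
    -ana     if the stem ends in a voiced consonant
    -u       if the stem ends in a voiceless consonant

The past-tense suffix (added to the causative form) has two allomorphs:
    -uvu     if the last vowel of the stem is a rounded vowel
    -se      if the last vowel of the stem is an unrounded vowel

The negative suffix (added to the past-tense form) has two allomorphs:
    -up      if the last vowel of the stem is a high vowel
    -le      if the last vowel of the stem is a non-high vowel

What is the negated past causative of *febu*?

febuutuvuup

*febu* — final sound /u/ (a vowel) → -ut → *febuut*.
The causative form *febuut* — last vowel /u/ (a rounded vowel) → -uvu → *febuutuvu*.
The past-tense form *febuutuvu* — last vowel /u/ (a high vowel) → -up → *febuutuvuup*.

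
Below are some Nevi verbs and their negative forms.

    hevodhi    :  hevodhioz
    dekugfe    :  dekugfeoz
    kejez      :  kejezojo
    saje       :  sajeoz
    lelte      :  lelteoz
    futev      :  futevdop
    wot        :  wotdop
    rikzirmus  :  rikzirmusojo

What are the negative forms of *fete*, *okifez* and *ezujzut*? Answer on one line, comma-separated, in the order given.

feteoz, okifezojo, ezujzutdop

The pattern is sibilance of the final sound: -ojo when the stem ends in a sibilant (*kejez*, *rikzirmus*); -dop when the stem ends in a non-sibilant consonant (*futev*, *wot*); -oz when the stem ends in a vowel (*hevodhi*, *dekugfe*, *saje*, *lelte*).
*fete* — final sound /e/ (a vowel) → -oz → *feteoz*.
*okifez*: final sound = /z/, a sibilant → -ojo → *okifezojo*.
The final sound of *ezujzut* is /t/, which is a non-sibilant consonant, so the suffix is -dop, giving *ezujzutdop*.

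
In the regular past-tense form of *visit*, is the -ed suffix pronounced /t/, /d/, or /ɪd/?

/ɪd/

The stem *visit* ends in /t/ or /d/.
The -ed suffix is realized as /ɪd/ after /t, d/; as /t/ after other voiceless consonants; and as /d/ after other voiced sounds.
So -ed on *visit* is pronounced /ɪd/.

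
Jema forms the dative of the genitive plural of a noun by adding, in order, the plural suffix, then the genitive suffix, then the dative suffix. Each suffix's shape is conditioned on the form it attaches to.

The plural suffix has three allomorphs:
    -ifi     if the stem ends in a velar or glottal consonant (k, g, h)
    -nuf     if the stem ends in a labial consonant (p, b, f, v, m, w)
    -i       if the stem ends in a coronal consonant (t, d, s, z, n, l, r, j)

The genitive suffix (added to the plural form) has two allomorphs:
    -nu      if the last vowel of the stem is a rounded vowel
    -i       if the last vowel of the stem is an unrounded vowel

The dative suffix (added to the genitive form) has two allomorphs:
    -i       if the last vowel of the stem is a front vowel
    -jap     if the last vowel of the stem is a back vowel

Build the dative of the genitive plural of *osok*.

osokifiii

*osok*: final consonant = /k/, velar/glottal → -ifi → *osokifi*.
Since the last vowel of the plural form *osokifi* is /i/ (an unrounded vowel), it takes -i, giving *osokifii*.
The genitive form *osokifii*: last vowel = /i/, a front vowel → -i → *osokifiii*.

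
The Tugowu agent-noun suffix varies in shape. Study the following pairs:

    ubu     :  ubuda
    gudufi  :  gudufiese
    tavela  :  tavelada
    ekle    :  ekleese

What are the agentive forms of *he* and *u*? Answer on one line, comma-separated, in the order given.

heese, uda

The pattern is front/back vowel harmony: -ese when the last vowel of the stem is a front vowel (*gudufi*, *ekle*); -da when the last vowel of the stem is a back vowel (*ubu*, *tavela*).
*he*: last vowel = /e/, a front vowel → -ese → *heese*.
*u*: last vowel = /u/, a back vowel → -da → *uda*.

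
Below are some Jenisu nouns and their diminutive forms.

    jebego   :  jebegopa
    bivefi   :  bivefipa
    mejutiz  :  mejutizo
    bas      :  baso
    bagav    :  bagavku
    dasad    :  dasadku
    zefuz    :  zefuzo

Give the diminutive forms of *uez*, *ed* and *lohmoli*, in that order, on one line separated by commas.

The pattern is sibilance of the final sound: -o when the stem ends in a sibilant (*mejutiz*, *bas*, *zefuz*); -ku when the stem ends in a non-sibilant consonant (*bagav*, *dasad*); -pa when the stem ends in a vowel (*jebego*, *bivefi*).
The final sound of *uez* is /z/, which is a sibilant, so the suffix is -o, giving *uezo*.
Since the final sound of *ed* is /d/ (a non-sibilant consonant), it takes -ku, giving *edku*.
*lohmoli* — final sound /i/ (a vowel) → -pa → *lohmolipa*.

uezo, edku, lohmolipa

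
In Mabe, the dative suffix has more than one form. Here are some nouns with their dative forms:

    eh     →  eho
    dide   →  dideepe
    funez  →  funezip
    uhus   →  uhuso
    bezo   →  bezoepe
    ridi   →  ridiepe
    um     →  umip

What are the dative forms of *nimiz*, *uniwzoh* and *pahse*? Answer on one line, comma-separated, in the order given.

The suffix is conditioned by the final sound: -o when the stem ends in a voiceless consonant (*eh*, *uhus*); -ip when the stem ends in a voiced consonant (*funez*, *um*); -epe when the stem ends in a vowel (*dide*, *bezo*, *ridi*).
*nimiz* — final sound /z/ (a voiced consonant) → -ip → *nimizip*.
*uniwzoh*: final sound = /h/, a voiceless consonant → -o → *uniwzoho*.
*pahse*: final sound = /e/, a vowel → -epe → *pahseepe*.

nimizip, uniwzoho, pahseepe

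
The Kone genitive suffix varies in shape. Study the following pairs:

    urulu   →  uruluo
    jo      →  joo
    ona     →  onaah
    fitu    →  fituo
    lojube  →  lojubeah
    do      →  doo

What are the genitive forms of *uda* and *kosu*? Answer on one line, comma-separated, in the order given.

The alternation tracks the last vowel of the stem — -o when the last vowel of the stem is a rounded vowel (*urulu*, *jo*, *fitu*, *do*); -ah when the last vowel of the stem is an unrounded vowel (*ona*, *lojube*).
Since the last vowel of *uda* is /a/ (an unrounded vowel), it takes -ah, giving *udaah*.
*kosu* — last vowel /u/ (a rounded vowel) → -o → *kosuo*.

udaah, kosuo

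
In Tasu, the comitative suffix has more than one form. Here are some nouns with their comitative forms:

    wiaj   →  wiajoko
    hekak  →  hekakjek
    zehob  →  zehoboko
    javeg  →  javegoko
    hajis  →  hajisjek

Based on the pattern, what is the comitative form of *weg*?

wegoko

Looking at the final consonant of each stem: -jek when the stem ends in a voiceless consonant (*hekak*, *hajis*); -oko when the stem ends in a voiced consonant (*wiaj*, *zehob*, *javeg*).
*weg* — final consonant /g/ (voiced) → -oko → *wegoko*.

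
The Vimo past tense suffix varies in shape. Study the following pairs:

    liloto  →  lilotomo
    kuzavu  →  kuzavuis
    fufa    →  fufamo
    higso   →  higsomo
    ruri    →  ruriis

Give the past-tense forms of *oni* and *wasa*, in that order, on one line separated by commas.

Looking at the last vowel of each stem: -is when the last vowel of the stem is a high vowel (*kuzavu*, *ruri*); -mo when the last vowel of the stem is a non-high vowel (*liloto*, *fufa*, *higso*).
The last vowel of *oni* is /i/, which is a high vowel, so the suffix is -is, giving *oniis*.
*wasa*: last vowel = /a/, a non-high vowel → -mo → *wasamo*.

oniis, wasamo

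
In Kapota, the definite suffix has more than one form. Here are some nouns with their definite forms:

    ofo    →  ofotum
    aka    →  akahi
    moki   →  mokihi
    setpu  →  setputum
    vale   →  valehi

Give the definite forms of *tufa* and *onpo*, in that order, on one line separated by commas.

The pattern is rounding harmony: -tum when the last vowel of the stem is a rounded vowel (*ofo*, *setpu*); -hi when the last vowel of the stem is an unrounded vowel (*aka*, *moki*, *vale*).
*tufa* — last vowel /a/ (an unrounded vowel) → -hi → *tufahi*.
The last vowel of *onpo* is /o/, which is a rounded vowel, so the suffix is -tum, giving *onpotum*.

tufahi, onpotum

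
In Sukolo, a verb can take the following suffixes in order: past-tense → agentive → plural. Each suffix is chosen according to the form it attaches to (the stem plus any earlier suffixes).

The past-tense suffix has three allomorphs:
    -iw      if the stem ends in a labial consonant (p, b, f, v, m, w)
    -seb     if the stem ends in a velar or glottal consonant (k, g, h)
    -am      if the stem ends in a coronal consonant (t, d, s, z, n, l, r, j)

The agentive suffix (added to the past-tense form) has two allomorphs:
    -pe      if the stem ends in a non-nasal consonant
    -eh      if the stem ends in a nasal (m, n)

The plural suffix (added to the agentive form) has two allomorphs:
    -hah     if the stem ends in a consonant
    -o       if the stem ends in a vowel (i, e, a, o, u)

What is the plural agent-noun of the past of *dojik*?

dojiksebpeo

*dojik*: final consonant = /k/, velar/glottal → -seb → *dojikseb*.
The past-tense form *dojikseb* — final consonant /b/ (non-nasal) → -pe → *dojiksebpe*.
The final sound of the agentive form *dojiksebpe* is /e/, which is a vowel, so the plural suffix is -o, giving *dojiksebpeo*.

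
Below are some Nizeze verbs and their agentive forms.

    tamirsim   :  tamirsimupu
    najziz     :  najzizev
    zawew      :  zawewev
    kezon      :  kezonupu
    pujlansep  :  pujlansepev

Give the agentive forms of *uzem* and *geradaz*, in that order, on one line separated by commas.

uzemupu, geradazev

The suffix is conditioned by the final consonant: -upu when the stem ends in a nasal (*tamirsim*, *kezon*); -ev when the stem ends in a non-nasal consonant (*najziz*, *zawew*, *pujlansep*).
Since the final consonant of *uzem* is /m/ (a nasal), it takes -upu, giving *uzemupu*.
Since the final consonant of *geradaz* is /z/ (non-nasal), it takes -ev, giving *geradazev*.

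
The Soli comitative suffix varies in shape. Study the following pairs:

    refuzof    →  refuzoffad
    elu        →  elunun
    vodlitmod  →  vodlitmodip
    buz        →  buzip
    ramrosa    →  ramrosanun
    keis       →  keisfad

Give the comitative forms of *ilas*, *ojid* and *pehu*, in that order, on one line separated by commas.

The suffix is conditioned by the final sound: -fad when the stem ends in a voiceless consonant (*refuzof*, *keis*); -ip when the stem ends in a voiced consonant (*vodlitmod*, *buz*); -nun when the stem ends in a vowel (*elu*, *ramrosa*).
Since the final sound of *ilas* is /s/ (a voiceless consonant), it takes -fad, giving *ilasfad*.
Since the final sound of *ojid* is /d/ (a voiced consonant), it takes -ip, giving *ojidip*.
The final sound of *pehu* is /u/, which is a vowel, so the suffix is -nun, giving *pehunun*.

ilasfad, ojidip, pehunun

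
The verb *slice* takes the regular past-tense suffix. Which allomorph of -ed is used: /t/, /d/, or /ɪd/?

/t/

The stem *slice* ends in a voiceless consonant other than /t/.
The -ed suffix is realized as /ɪd/ after /t, d/; as /t/ after other voiceless consonants; and as /d/ after other voiced sounds.
So -ed on *slice* is pronounced /t/.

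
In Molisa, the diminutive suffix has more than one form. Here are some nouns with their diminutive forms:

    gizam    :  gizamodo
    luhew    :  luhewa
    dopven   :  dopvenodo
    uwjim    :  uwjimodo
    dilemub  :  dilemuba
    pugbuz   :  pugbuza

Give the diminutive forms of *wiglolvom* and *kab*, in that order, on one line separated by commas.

The pattern is nasality of the final consonant: -odo when the stem ends in a nasal (*gizam*, *dopven*, *uwjim*); -a when the stem ends in a non-nasal consonant (*luhew*, *dilemub*, *pugbuz*).
Since the final consonant of *wiglolvom* is /m/ (a nasal), it takes -odo, giving *wiglolvomodo*.
The final consonant of *kab* is /b/, which is non-nasal, so the suffix is -a, giving *kaba*.

wiglolvomodo, kaba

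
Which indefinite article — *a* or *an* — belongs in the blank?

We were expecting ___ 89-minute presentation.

an

The indefinite article is chosen by the initial *sound* of the following word, not its spelling.
The number *89* is spoken "eighty-…", beginning with /ˈeɪti/ — a vowel sound.
So the article is *an*: We were expecting an 89-minute presentation.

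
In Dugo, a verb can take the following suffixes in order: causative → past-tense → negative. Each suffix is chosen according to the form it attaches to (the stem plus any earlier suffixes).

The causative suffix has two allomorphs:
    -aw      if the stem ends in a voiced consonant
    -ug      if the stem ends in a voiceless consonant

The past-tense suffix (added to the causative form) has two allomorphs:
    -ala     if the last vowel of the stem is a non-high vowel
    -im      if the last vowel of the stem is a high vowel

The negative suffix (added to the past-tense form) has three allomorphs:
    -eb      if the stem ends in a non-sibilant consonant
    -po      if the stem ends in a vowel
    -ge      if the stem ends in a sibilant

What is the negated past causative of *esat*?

*esat*: final consonant = /t/, voiceless → -ug → *esatug*.
The causative form *esatug* — last vowel /u/ (a high vowel) → -im → *esatugim*.
Since the final sound of the past-tense form *esatugim* is /m/ (a non-sibilant consonant), it takes -eb, giving *esatugimeb*.

esatugimeb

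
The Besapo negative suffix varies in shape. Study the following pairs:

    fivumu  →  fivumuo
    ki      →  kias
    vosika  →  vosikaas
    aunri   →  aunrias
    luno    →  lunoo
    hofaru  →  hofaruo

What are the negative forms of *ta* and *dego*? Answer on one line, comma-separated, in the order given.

taas, degoo

The suffix is conditioned by the last vowel: -o when the last vowel of the stem is a rounded vowel (*fivumu*, *luno*, *hofaru*); -as when the last vowel of the stem is an unrounded vowel (*ki*, *vosika*, *aunri*).
The last vowel of *ta* is /a/, which is an unrounded vowel, so the suffix is -as, giving *taas*.
The last vowel of *dego* is /o/, which is a rounded vowel, so the suffix is -o, giving *degoo*.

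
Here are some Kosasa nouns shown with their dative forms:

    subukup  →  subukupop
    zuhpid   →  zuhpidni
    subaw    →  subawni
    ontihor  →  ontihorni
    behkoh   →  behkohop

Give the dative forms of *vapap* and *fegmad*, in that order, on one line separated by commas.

vapapop, fegmadni

Looking at the final consonant of each stem: -op when the stem ends in a voiceless consonant (*subukup*, *behkoh*); -ni when the stem ends in a voiced consonant (*zuhpid*, *subaw*, *ontihor*).
*vapap*: final consonant = /p/, voiceless → -op → *vapapop*.
*fegmad* — final consonant /d/ (voiced) → -ni → *fegmadni*.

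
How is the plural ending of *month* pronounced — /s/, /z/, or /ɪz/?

/s/

The stem *month* ends in a voiceless non-sibilant consonant.
The plural suffix surfaces as /ɪz/ after sibilants, /s/ after other voiceless consonants, and /z/ after other voiced sounds.
So the plural -s on *month* is pronounced /s/.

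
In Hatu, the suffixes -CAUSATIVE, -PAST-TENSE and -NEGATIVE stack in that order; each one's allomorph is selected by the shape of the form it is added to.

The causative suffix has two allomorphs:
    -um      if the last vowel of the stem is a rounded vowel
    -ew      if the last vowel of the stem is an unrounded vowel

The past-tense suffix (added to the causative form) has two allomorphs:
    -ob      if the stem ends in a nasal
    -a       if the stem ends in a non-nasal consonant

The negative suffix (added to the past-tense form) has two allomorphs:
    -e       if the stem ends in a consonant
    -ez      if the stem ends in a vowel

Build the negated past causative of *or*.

Since the last vowel of *or* is /o/ (a rounded vowel), it takes -um, giving *orum*.
The causative form *orum*: final consonant = /m/, a nasal → -ob → *orumob*.
The past-tense form *orumob*: final sound = /b/, a consonant → -e → *orumobe*.

orumobe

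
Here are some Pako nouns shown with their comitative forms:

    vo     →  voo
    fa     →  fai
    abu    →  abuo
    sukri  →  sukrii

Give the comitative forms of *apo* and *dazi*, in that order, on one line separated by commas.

apoo, dazii

The suffix is conditioned by the last vowel: -o when the last vowel of the stem is a rounded vowel (*vo*, *abu*); -i when the last vowel of the stem is an unrounded vowel (*fa*, *sukri*).
*apo*: last vowel = /o/, a rounded vowel → -o → *apoo*.
*dazi* — last vowel /i/ (an unrounded vowel) → -i → *dazii*.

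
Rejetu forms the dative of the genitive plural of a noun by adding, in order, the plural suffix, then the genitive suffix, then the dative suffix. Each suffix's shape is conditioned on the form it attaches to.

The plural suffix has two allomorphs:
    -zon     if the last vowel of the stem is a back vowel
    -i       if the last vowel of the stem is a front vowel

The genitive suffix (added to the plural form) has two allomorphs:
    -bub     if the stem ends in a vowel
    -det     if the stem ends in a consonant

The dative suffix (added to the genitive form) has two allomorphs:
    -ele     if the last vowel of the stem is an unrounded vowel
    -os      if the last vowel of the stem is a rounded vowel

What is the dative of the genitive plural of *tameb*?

tamebibubos

Since the last vowel of *tameb* is /e/ (a front vowel), it takes -i, giving *tamebi*.
The final sound of the plural form *tamebi* is /i/, which is a vowel, so the genitive suffix is -bub, giving *tamebibub*.
Since the last vowel of the genitive form *tamebibub* is /u/ (a rounded vowel), it takes -os, giving *tamebibubos*.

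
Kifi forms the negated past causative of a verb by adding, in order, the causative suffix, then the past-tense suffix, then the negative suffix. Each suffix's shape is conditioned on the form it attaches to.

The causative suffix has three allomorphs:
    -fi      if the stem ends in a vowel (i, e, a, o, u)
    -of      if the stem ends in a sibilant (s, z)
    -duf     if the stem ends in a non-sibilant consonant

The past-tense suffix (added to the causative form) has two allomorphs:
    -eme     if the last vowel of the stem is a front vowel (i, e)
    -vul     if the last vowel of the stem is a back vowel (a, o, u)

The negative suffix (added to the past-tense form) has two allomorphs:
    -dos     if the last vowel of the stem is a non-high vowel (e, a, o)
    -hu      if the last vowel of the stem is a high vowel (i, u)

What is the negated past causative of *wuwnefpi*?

*wuwnefpi* — final sound /i/ (a vowel) → -fi → *wuwnefpifi*.
Since the last vowel of the causative form *wuwnefpifi* is /i/ (a front vowel), it takes -eme, giving *wuwnefpifieme*.
The past-tense form *wuwnefpifieme*: last vowel = /e/, a non-high vowel → -dos → *wuwnefpifiemedos*.

wuwnefpifiemedos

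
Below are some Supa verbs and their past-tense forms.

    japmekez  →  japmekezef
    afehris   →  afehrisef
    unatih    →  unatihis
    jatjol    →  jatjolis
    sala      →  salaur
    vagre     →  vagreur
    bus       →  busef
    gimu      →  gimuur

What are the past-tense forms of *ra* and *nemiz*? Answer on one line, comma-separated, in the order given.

Looking at the final sound of each stem: -ef when the stem ends in a sibilant (*japmekez*, *afehris*, *bus*); -is when the stem ends in a non-sibilant consonant (*unatih*, *jatjol*); -ur when the stem ends in a vowel (*sala*, *vagre*, *gimu*).
*ra* — final sound /a/ (a vowel) → -ur → *raur*.
The final sound of *nemiz* is /z/, which is a sibilant, so the suffix is -ef, giving *nemizef*.

raur, nemizef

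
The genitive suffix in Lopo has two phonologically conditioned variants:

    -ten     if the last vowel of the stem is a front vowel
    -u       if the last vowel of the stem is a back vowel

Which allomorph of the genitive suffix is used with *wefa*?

The last vowel of *wefa* is /a/, which is a back vowel, so the suffix is -u.

-u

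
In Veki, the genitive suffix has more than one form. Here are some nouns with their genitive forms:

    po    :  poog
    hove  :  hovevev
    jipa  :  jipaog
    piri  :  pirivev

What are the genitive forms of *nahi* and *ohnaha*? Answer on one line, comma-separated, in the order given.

nahivev, ohnahaog

The suffix is conditioned by the last vowel: -vev when the last vowel of the stem is a front vowel (*hove*, *piri*); -og when the last vowel of the stem is a back vowel (*po*, *jipa*).
*nahi*: last vowel = /i/, a front vowel → -vev → *nahivev*.
*ohnaha* — last vowel /a/ (a back vowel) → -og → *ohnahaog*.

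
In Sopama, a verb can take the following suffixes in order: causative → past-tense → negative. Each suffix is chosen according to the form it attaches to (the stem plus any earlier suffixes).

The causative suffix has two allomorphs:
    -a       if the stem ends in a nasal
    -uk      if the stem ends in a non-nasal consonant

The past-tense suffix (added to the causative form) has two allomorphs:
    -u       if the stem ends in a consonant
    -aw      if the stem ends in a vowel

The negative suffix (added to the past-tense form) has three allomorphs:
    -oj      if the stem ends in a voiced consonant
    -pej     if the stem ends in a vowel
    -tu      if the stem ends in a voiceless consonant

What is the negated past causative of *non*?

nonaawoj

The final consonant of *non* is /n/, which is a nasal, so the causative suffix is -a, giving *nona*.
The causative form *nona*: final sound = /a/, a vowel → -aw → *nonaaw*.
Since the final sound of the past-tense form *nonaaw* is /w/ (a voiced consonant), it takes -oj, giving *nonaawoj*.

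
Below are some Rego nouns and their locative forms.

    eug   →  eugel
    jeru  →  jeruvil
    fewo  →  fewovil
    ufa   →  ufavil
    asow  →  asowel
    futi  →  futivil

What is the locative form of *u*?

uvil

The suffix is conditioned by the final sound: -el when the stem ends in a consonant (*eug*, *asow*); -vil when the stem ends in a vowel (*jeru*, *fewo*, *ufa*, *futi*).
*u* — final sound /u/ (a vowel) → -vil → *uvil*.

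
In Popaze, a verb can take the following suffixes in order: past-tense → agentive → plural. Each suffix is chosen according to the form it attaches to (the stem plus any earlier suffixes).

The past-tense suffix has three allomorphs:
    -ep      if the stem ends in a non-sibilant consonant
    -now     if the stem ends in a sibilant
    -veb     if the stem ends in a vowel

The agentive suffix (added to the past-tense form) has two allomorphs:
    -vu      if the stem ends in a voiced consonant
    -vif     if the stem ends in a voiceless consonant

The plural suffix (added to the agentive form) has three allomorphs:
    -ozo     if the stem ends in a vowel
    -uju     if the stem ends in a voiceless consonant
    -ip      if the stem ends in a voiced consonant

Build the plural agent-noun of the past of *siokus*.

siokusnowvuozo

Since the final sound of *siokus* is /s/ (a sibilant), it takes -now, giving *siokusnow*.
The final consonant of the past-tense form *siokusnow* is /w/, which is voiced, so the agentive suffix is -vu, giving *siokusnowvu*.
The agentive form *siokusnowvu*: final sound = /u/, a vowel → -ozo → *siokusnowvuozo*.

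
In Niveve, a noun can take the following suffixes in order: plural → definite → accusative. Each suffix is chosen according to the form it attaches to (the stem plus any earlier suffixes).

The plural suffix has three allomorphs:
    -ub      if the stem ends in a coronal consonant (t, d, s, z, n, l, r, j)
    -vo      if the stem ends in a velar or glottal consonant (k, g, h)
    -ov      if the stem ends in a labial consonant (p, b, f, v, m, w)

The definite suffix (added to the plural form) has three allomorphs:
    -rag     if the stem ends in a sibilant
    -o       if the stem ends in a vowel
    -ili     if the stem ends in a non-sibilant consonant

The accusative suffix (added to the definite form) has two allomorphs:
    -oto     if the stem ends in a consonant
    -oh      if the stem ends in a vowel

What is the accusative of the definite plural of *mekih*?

mekihvoooh

*mekih*: final consonant = /h/, velar/glottal → -vo → *mekihvo*.
Since the final sound of the plural form *mekihvo* is /o/ (a vowel), it takes -o, giving *mekihvoo*.
The definite form *mekihvoo*: final sound = /o/, a vowel → -oh → *mekihvoooh*.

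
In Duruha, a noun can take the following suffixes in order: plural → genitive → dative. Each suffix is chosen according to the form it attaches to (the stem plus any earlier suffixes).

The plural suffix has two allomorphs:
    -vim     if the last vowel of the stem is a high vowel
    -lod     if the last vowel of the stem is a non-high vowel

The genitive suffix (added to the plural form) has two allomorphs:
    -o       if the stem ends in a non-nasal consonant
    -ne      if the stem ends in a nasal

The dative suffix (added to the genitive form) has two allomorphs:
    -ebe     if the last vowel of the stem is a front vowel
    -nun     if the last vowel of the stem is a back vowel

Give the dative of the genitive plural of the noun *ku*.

*ku*: last vowel = /u/, a high vowel → -vim → *kuvim*.
The plural form *kuvim* — final consonant /m/ (a nasal) → -ne → *kuvimne*.
The last vowel of the genitive form *kuvimne* is /e/, which is a front vowel, so the dative suffix is -ebe, giving *kuvimneebe*.

kuvimneebe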